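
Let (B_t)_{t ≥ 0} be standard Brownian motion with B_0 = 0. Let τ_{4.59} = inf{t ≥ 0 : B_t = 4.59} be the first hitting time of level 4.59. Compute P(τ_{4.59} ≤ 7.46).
P(τ_{4.59} ≤ 7.46) = 2(1 − Φ(4.59/√7.46)) = 2(1 − Φ(1.6805)) ≈ 0.0929

By the reflection principle for standard BM, P(τ_b ≤ t) = 2 · P(B_t ≥ b). Since B_t ~ N(0, t), P(B_t ≥ 4.59) = 1 − Φ(4.59/√t) = 1 − Φ(4.59/√7.46) = 1 − Φ(1.6805) ≈ 0.04643. Doubling: P(τ_{4.59} ≤ 7.46) ≈ 2 · 0.04643 = 0.09286 ≈ 0.0929.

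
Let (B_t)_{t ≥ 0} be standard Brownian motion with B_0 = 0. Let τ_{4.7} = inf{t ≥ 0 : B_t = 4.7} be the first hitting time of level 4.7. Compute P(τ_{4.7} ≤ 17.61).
P(τ_{4.7} ≤ 17.61) = 2(1 − Φ(4.7/√17.61)) = 2(1 − Φ(1.1200)) ≈ 0.2627

By the reflection principle for standard BM, P(τ_b ≤ t) = 2 · P(B_t ≥ b). Since B_t ~ N(0, t), P(B_t ≥ 4.7) = 1 − Φ(4.7/√t) = 1 − Φ(4.7/√17.61) = 1 − Φ(1.1200) ≈ 0.13136. Doubling: P(τ_{4.7} ≤ 17.61) ≈ 2 · 0.13136 = 0.26272 ≈ 0.2627.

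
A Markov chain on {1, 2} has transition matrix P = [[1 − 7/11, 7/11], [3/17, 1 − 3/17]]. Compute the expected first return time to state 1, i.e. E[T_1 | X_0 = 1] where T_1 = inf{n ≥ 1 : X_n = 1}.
E[T_1 | X_0 = 1] = 1/π_1 = 152/33

For an irreducible recurrent Markov chain with stationary distribution π, E[T_i | X_0 = i] = 1/π_i (Kac's formula). Here π_1 = (3/17)/(7/11 + 3/17) = (3/17)/(152/187) = 33/152, so E[T_1 | X_0 = 1] = 1/π_1 = (7/11 + 3/17)/(3/17) = (152/187)/(3/17) = 152/33.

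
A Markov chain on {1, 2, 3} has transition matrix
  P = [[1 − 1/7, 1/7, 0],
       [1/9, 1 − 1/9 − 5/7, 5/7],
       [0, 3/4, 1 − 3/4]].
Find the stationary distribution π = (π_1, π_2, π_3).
π = (49/172, 63/172, 15/43)

This is a birth-death chain on three states, which satisfies detailed balance: π_1 · P_{12} = π_2 · P_{21} and π_2 · P_{23} = π_3 · P_{32}.
From π_1 · 1/7 = π_2 · 1/9: π_2/π_1 = (1/7)/(1/9) = 9/7.
From π_2 · 5/7 = π_3 · 3/4: π_3/π_2 = (5/7)/(3/4) = 20/21.
Take π_1 proportional to 1; then unnormalized π = (1, 9/7, 60/49). Normalize by dividing by the sum 172/49:
  π = (49/172, 63/172, 15/43).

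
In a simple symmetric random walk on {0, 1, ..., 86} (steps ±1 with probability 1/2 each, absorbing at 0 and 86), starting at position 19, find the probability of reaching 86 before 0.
P(hit 86 before 0) = 19/86

Let u_k = P(hit 86 before 0 | start at k). Then u_0 = 0, u_86 = 1, and u_k = u_{k-1}/2 + u_{k+1}/2 for 1 ≤ k ≤ 85. This harmonic recurrence is solved by u_k = k/86, giving u_19 = 19/86.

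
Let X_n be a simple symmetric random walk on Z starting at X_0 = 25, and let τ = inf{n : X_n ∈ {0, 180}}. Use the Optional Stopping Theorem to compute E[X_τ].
E[X_τ] = 25

X_n is a martingale and τ is a bounded-mean stopping time (indeed τ is finite a.s. with bounded expectation since the walk is in a bounded region). By the OST, E[X_τ] = E[X_0] = 25. Equivalently: E[X_τ] = 180 · P(hit 180 first) + 0 · P(hit 0 first) = 180 · (25/180) = 25.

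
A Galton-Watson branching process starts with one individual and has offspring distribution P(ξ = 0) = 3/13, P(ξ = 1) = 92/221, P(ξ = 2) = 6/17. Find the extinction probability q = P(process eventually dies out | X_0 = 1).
q = 17/26

The pgf is f(s) = 3/13 + 92/221·s + 6/17·s². The extinction probability q is the smallest fixed point of f in [0, 1]. Setting s = f(s):
  6/17·s² + (92/221 − 1)·s + 3/13 = 0
  6/17·s² − (3/13 + 6/17)·s + 3/13 = 0
which factors as (s − 1)·(6/17·s − 3/13) = 0, giving roots s = 1 and s = (3/13)/(6/17) = 17/26.
Mean offspring μ = 92/221 + 2·6/17 = 248/221 > 1 (supercritical), so q < 1. The extinction probability is the smaller root: q = (3/13)/(6/17) = 17/26.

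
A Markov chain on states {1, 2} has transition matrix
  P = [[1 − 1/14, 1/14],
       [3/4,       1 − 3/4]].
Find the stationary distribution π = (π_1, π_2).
π_1 = 21/23, π_2 = 2/23

Solve πP = π with π_1 + π_2 = 1. From πP = π: π_1 · (1 − 1/14) + π_2 · 3/4 = π_1 ⇒ π_2 · 3/4 = π_1 · 1/14 ⇒ π_2/π_1 = (1/14)/(3/4) = 2/21. Together with π_1 + π_2 = 1:
  π_1 = (3/4)/(1/14 + 3/4) = (3/4)/(23/28) = 21/23,
  π_2 = (1/14)/(1/14 + 3/4) = (1/14)/(23/28) = 2/23.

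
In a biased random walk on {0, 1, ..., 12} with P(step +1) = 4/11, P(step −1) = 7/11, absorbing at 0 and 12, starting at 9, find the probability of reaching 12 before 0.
P(hit 12 before 0) = (1 − (7/4)^9) / (1 − (7/4)^12) = 9196608/49550215

Let u_k denote P(reach 12 before 0 | start at k). Boundary: u_0 = 0, u_12 = 1. Recurrence: u_k = 4/11·u_{k+1} + 7/11·u_{k-1} for 1 ≤ k ≤ 11. Try u_k = A + B·r^k with r = q/p = (7/11)/(4/11) = 7/4. Substitution satisfies the recurrence; boundary conditions give:
  u_k = (1 − r^k) / (1 − r^N) = (1 − (7/4)^9) / (1 − (7/4)^12) = 9196608/49550215.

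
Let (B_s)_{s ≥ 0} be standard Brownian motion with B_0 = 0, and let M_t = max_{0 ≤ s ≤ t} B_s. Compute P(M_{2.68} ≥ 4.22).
P(M_{2.68} ≥ 4.22) = 2·P(B_{2.68} ≥ 4.22) = 2(1 − Φ(4.22/√2.68)) ≈ 0.0099

By the reflection principle for Brownian motion, P(M_t ≥ a) = 2 · P(B_t ≥ a) for a ≥ 0. Since B_t ~ N(0, t), P(B_t ≥ 4.22) = 1 − Φ(4.22/√t) = 1 − Φ(4.22/√2.68) = 1 − Φ(2.5778). So
  P(M_{2.68} ≥ 4.22) = 2(1 − Φ(2.5778)) ≈ 0.0099.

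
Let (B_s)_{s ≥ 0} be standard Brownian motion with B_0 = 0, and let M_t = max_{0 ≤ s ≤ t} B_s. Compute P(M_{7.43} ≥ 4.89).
P(M_{7.43} ≥ 4.89) = 2·P(B_{7.43} ≥ 4.89) = 2(1 − Φ(4.89/√7.43)) ≈ 0.0728

By the reflection principle for Brownian motion, P(M_t ≥ a) = 2 · P(B_t ≥ a) for a ≥ 0. Since B_t ~ N(0, t), P(B_t ≥ 4.89) = 1 − Φ(4.89/√t) = 1 − Φ(4.89/√7.43) = 1 − Φ(1.7940). So
  P(M_{7.43} ≥ 4.89) = 2(1 − Φ(1.7940)) ≈ 0.0728.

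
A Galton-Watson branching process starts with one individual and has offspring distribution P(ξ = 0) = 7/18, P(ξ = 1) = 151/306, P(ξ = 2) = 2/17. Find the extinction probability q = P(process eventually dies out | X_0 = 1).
q = 1

Mean offspring μ = 0·7/18 + 1·151/306 + 2·2/17 = 223/306 ≤ 1. For μ ≤ 1 with offspring not concentrated at 1, the Galton-Watson process goes extinct almost surely, so q = 1.
(Algebraic check: The pgf is f(s) = 7/18 + 151/306·s + 2/17·s². The extinction probability q is the smallest fixed point of f in [0, 1]. Setting s = f(s):
  2/17·s² + (151/306 − 1)·s + 7/18 = 0
  2/17·s² − (7/18 + 2/17)·s + 7/18 = 0
which factors as (s − 1)·(2/17·s − 7/18) = 0, giving roots s = 1 and s = (7/18)/(2/17) = 119/36. Since 119/36 ≥ 1, the smallest root in [0, 1] is s = 1.)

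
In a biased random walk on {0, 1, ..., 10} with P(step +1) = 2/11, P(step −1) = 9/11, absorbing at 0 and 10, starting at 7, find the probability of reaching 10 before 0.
P(hit 10 before 0) = (1 − (9/2)^7) / (1 − (9/2)^10) = 5466104/498111911

Let u_k denote P(reach 10 before 0 | start at k). Boundary: u_0 = 0, u_10 = 1. Recurrence: u_k = 2/11·u_{k+1} + 9/11·u_{k-1} for 1 ≤ k ≤ 9. Try u_k = A + B·r^k with r = q/p = (9/11)/(2/11) = 9/2. Substitution satisfies the recurrence; boundary conditions give:
  u_k = (1 − r^k) / (1 − r^N) = (1 − (9/2)^7) / (1 − (9/2)^10) = 5466104/498111911.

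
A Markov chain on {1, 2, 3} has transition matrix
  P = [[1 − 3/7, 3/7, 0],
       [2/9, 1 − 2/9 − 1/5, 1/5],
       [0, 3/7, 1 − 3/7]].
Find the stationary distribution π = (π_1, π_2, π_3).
π = (35/134, 135/268, 63/268)

This is a birth-death chain on three states, which satisfies detailed balance: π_1 · P_{12} = π_2 · P_{21} and π_2 · P_{23} = π_3 · P_{32}.
From π_1 · 3/7 = π_2 · 2/9: π_2/π_1 = (3/7)/(2/9) = 27/14.
From π_2 · 1/5 = π_3 · 3/7: π_3/π_2 = (1/5)/(3/7) = 7/15.
Take π_1 proportional to 1; then unnormalized π = (1, 27/14, 9/10). Normalize by dividing by the sum 134/35:
  π = (35/134, 135/268, 63/268).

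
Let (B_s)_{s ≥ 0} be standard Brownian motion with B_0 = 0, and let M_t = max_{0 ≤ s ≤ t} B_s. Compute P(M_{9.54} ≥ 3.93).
P(M_{9.54} ≥ 3.93) = 2·P(B_{9.54} ≥ 3.93) = 2(1 − Φ(3.93/√9.54)) ≈ 0.2032

By the reflection principle for Brownian motion, P(M_t ≥ a) = 2 · P(B_t ≥ a) for a ≥ 0. Since B_t ~ N(0, t), P(B_t ≥ 3.93) = 1 − Φ(3.93/√t) = 1 − Φ(3.93/√9.54) = 1 − Φ(1.2724). So
  P(M_{9.54} ≥ 3.93) = 2(1 − Φ(1.2724)) ≈ 0.2032.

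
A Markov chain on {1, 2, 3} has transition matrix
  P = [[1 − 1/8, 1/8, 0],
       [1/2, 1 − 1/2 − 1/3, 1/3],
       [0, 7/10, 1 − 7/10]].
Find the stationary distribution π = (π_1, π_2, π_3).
π = (84/115, 21/115, 2/23)

This is a birth-death chain on three states, which satisfies detailed balance: π_1 · P_{12} = π_2 · P_{21} and π_2 · P_{23} = π_3 · P_{32}.
From π_1 · 1/8 = π_2 · 1/2: π_2/π_1 = (1/8)/(1/2) = 1/4.
From π_2 · 1/3 = π_3 · 7/10: π_3/π_2 = (1/3)/(7/10) = 10/21.
Take π_1 proportional to 1; then unnormalized π = (1, 1/4, 5/42). Normalize by dividing by the sum 115/84:
  π = (84/115, 21/115, 2/23).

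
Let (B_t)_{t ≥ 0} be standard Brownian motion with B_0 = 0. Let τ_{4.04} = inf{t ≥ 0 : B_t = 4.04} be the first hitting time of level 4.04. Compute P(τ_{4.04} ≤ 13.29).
P(τ_{4.04} ≤ 13.29) = 2(1 − Φ(4.04/√13.29)) = 2(1 − Φ(1.1082)) ≈ 0.2678

By the reflection principle for standard BM, P(τ_b ≤ t) = 2 · P(B_t ≥ b). Since B_t ~ N(0, t), P(B_t ≥ 4.04) = 1 − Φ(4.04/√t) = 1 − Φ(4.04/√13.29) = 1 − Φ(1.1082) ≈ 0.13389. Doubling: P(τ_{4.04} ≤ 13.29) ≈ 2 · 0.13389 = 0.26778 ≈ 0.2678.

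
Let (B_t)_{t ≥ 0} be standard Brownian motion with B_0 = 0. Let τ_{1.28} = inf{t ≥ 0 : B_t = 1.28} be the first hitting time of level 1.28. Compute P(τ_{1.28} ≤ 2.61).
P(τ_{1.28} ≤ 2.61) = 2(1 − Φ(1.28/√2.61)) = 2(1 − Φ(0.7923)) ≈ 0.4282

By the reflection principle for standard BM, P(τ_b ≤ t) = 2 · P(B_t ≥ b). Since B_t ~ N(0, t), P(B_t ≥ 1.28) = 1 − Φ(1.28/√t) = 1 − Φ(1.28/√2.61) = 1 − Φ(0.7923) ≈ 0.21409. Doubling: P(τ_{1.28} ≤ 2.61) ≈ 2 · 0.21409 = 0.42818 ≈ 0.4282.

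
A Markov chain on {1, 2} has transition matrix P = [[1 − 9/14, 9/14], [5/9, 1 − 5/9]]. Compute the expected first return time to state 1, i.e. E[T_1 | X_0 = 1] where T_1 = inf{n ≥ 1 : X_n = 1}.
E[T_1 | X_0 = 1] = 1/π_1 = 151/70

For an irreducible recurrent Markov chain with stationary distribution π, E[T_i | X_0 = i] = 1/π_i (Kac's formula). Here π_1 = (5/9)/(9/14 + 5/9) = (5/9)/(151/126) = 70/151, so E[T_1 | X_0 = 1] = 1/π_1 = (9/14 + 5/9)/(5/9) = (151/126)/(5/9) = 151/70.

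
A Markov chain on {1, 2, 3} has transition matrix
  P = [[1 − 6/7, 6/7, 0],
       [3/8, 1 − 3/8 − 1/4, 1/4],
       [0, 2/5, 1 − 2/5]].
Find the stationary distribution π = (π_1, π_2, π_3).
π = (7/33, 16/33, 10/33)

This is a birth-death chain on three states, which satisfies detailed balance: π_1 · P_{12} = π_2 · P_{21} and π_2 · P_{23} = π_3 · P_{32}.
From π_1 · 6/7 = π_2 · 3/8: π_2/π_1 = (6/7)/(3/8) = 16/7.
From π_2 · 1/4 = π_3 · 2/5: π_3/π_2 = (1/4)/(2/5) = 5/8.
Take π_1 proportional to 1; then unnormalized π = (1, 16/7, 10/7). Normalize by dividing by the sum 33/7:
  π = (7/33, 16/33, 10/33).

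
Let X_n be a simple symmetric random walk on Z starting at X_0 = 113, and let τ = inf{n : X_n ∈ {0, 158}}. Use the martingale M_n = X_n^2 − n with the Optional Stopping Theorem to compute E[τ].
E[τ] = 5085

M_n = X_n^2 − n is a martingale (since E[X_{n+1}^2 | F_n] = X_n^2 + 1). By OST (τ has finite mean in a bounded region), E[M_τ] = E[M_0] = X_0^2 − 0 = 113^2 = 12769. Also E[M_τ] = E[X_τ^2] − E[τ]. The walk exits at 0 or 158, with P(hit 158 first) = 113/158, so E[X_τ^2] = 158^2 · 113/158 + 0 = 17854. Thus E[τ] = E[X_τ^2] − E[M_τ] = 17854 − 12769 = 5085 = 113(158 − 113) = 5085.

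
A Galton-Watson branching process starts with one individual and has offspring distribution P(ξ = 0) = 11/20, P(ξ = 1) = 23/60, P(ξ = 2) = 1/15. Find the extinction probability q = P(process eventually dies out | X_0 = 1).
q = 1

Mean offspring μ = 0·11/20 + 1·23/60 + 2·1/15 = 31/60 ≤ 1. For μ ≤ 1 with offspring not concentrated at 1, the Galton-Watson process goes extinct almost surely, so q = 1.
(Algebraic check: The pgf is f(s) = 11/20 + 23/60·s + 1/15·s². The extinction probability q is the smallest fixed point of f in [0, 1]. Setting s = f(s):
  1/15·s² + (23/60 − 1)·s + 11/20 = 0
  1/15·s² − (11/20 + 1/15)·s + 11/20 = 0
which factors as (s − 1)·(1/15·s − 11/20) = 0, giving roots s = 1 and s = (11/20)/(1/15) = 33/4. Since 33/4 ≥ 1, the smallest root in [0, 1] is s = 1.)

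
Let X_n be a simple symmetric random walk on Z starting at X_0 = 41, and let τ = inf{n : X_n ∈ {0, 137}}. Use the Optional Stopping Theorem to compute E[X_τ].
E[X_τ] = 41

X_n is a martingale and τ is a bounded-mean stopping time (indeed τ is finite a.s. with bounded expectation since the walk is in a bounded region). By the OST, E[X_τ] = E[X_0] = 41. Equivalently: E[X_τ] = 137 · P(hit 137 first) + 0 · P(hit 0 first) = 137 · (41/137) = 41.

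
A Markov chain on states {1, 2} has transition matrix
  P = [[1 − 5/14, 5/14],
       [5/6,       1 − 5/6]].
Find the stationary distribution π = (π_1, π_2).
π_1 = 7/10, π_2 = 3/10

Solve πP = π with π_1 + π_2 = 1. From πP = π: π_1 · (1 − 5/14) + π_2 · 5/6 = π_1 ⇒ π_2 · 5/6 = π_1 · 5/14 ⇒ π_2/π_1 = (5/14)/(5/6) = 3/7. Together with π_1 + π_2 = 1:
  π_1 = (5/6)/(5/14 + 5/6) = (5/6)/(25/21) = 7/10,
  π_2 = (5/14)/(5/14 + 5/6) = (5/14)/(25/21) = 3/10.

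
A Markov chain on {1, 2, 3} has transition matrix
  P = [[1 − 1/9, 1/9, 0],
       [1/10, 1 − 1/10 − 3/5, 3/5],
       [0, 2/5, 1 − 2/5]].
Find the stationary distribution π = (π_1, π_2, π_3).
π = (9/34, 5/17, 15/34)

This is a birth-death chain on three states, which satisfies detailed balance: π_1 · P_{12} = π_2 · P_{21} and π_2 · P_{23} = π_3 · P_{32}.
From π_1 · 1/9 = π_2 · 1/10: π_2/π_1 = (1/9)/(1/10) = 10/9.
From π_2 · 3/5 = π_3 · 2/5: π_3/π_2 = (3/5)/(2/5) = 3/2.
Take π_1 proportional to 1; then unnormalized π = (1, 10/9, 5/3). Normalize by dividing by the sum 34/9:
  π = (9/34, 5/17, 15/34).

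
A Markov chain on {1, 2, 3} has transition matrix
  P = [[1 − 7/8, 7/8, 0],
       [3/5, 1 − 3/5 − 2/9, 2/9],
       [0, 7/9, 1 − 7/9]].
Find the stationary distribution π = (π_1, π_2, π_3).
π = (8/23, 35/69, 10/69)

This is a birth-death chain on three states, which satisfies detailed balance: π_1 · P_{12} = π_2 · P_{21} and π_2 · P_{23} = π_3 · P_{32}.
From π_1 · 7/8 = π_2 · 3/5: π_2/π_1 = (7/8)/(3/5) = 35/24.
From π_2 · 2/9 = π_3 · 7/9: π_3/π_2 = (2/9)/(7/9) = 2/7.
Take π_1 proportional to 1; then unnormalized π = (1, 35/24, 5/12). Normalize by dividing by the sum 23/8:
  π = (8/23, 35/69, 10/69).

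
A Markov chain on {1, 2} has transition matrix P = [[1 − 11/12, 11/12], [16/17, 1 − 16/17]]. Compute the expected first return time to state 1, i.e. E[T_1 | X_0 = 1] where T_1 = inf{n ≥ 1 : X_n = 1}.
E[T_1 | X_0 = 1] = 1/π_1 = 379/192

For an irreducible recurrent Markov chain with stationary distribution π, E[T_i | X_0 = i] = 1/π_i (Kac's formula). Here π_1 = (16/17)/(11/12 + 16/17) = (16/17)/(379/204) = 192/379, so E[T_1 | X_0 = 1] = 1/π_1 = (11/12 + 16/17)/(16/17) = (379/204)/(16/17) = 379/192.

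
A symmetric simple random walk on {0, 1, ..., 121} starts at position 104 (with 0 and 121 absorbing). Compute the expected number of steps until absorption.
E[τ | X_0 = 104] = 1768

Let v_k = E[τ | X_0 = k]. Boundary: v_0 = v_121 = 0. Recurrence: v_k = 1 + (v_{k-1} + v_{k+1})/2 for 1 ≤ k ≤ 120. The particular solution to v_k − (v_{k-1} + v_{k+1})/2 = 1 is v_k = −k^2. Adding homogeneous solution A + B k and matching boundaries gives v_k = k (121 − k). Substituting k = 104: v_104 = 104 · 17 = 1768.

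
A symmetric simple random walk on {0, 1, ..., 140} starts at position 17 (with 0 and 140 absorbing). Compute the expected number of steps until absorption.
E[τ | X_0 = 17] = 2091

Let v_k = E[τ | X_0 = k]. Boundary: v_0 = v_140 = 0. Recurrence: v_k = 1 + (v_{k-1} + v_{k+1})/2 for 1 ≤ k ≤ 139. The particular solution to v_k − (v_{k-1} + v_{k+1})/2 = 1 is v_k = −k^2. Adding homogeneous solution A + B k and matching boundaries gives v_k = k (140 − k). Substituting k = 17: v_17 = 17 · 123 = 2091.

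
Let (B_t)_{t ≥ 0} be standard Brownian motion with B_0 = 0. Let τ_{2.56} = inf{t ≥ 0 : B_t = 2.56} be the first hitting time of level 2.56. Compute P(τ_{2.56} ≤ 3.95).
P(τ_{2.56} ≤ 3.95) = 2(1 − Φ(2.56/√3.95)) = 2(1 − Φ(1.2881)) ≈ 0.1977

By the reflection principle for standard BM, P(τ_b ≤ t) = 2 · P(B_t ≥ b). Since B_t ~ N(0, t), P(B_t ≥ 2.56) = 1 − Φ(2.56/√t) = 1 − Φ(2.56/√3.95) = 1 − Φ(1.2881) ≈ 0.09886. Doubling: P(τ_{2.56} ≤ 3.95) ≈ 2 · 0.09886 = 0.19772 ≈ 0.1977.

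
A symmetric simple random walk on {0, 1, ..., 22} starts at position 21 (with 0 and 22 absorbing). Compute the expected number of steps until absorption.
E[τ | X_0 = 21] = 21

Let v_k = E[τ | X_0 = k]. Boundary: v_0 = v_22 = 0. Recurrence: v_k = 1 + (v_{k-1} + v_{k+1})/2 for 1 ≤ k ≤ 21. The particular solution to v_k − (v_{k-1} + v_{k+1})/2 = 1 is v_k = −k^2. Adding homogeneous solution A + B k and matching boundaries gives v_k = k (22 − k). Substituting k = 21: v_21 = 21 · 1 = 21.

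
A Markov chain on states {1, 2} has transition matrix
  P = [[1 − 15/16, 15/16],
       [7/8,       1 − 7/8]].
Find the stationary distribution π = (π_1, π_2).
π_1 = 14/29, π_2 = 15/29

Solve πP = π with π_1 + π_2 = 1. From πP = π: π_1 · (1 − 15/16) + π_2 · 7/8 = π_1 ⇒ π_2 · 7/8 = π_1 · 15/16 ⇒ π_2/π_1 = (15/16)/(7/8) = 15/14. Together with π_1 + π_2 = 1:
  π_1 = (7/8)/(15/16 + 7/8) = (7/8)/(29/16) = 14/29,
  π_2 = (15/16)/(15/16 + 7/8) = (15/16)/(29/16) = 15/29.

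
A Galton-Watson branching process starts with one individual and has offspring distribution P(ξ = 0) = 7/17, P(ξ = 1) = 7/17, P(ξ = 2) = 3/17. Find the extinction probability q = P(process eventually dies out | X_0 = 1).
q = 1

Mean offspring μ = 0·7/17 + 1·7/17 + 2·3/17 = 13/17 ≤ 1. For μ ≤ 1 with offspring not concentrated at 1, the Galton-Watson process goes extinct almost surely, so q = 1.
(Algebraic check: The pgf is f(s) = 7/17 + 7/17·s + 3/17·s². The extinction probability q is the smallest fixed point of f in [0, 1]. Setting s = f(s):
  3/17·s² + (7/17 − 1)·s + 7/17 = 0
  3/17·s² − (7/17 + 3/17)·s + 7/17 = 0
which factors as (s − 1)·(3/17·s − 7/17) = 0, giving roots s = 1 and s = (7/17)/(3/17) = 7/3. Since 7/3 ≥ 1, the smallest root in [0, 1] is s = 1.)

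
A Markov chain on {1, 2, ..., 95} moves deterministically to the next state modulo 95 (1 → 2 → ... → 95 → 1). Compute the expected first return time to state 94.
E[T_94 | X_0 = 94] = 95

The chain cycles deterministically, so starting at state 94 it returns in exactly 95 steps. Equivalently, the stationary distribution is uniform π_j = 1/95 for every state j, so by Kac's formula E[T_94] = 1/π_94 = 95.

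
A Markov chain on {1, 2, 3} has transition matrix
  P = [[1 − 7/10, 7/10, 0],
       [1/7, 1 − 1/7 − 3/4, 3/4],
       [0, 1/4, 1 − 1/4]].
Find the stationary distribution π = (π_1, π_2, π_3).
π = (5/103, 49/206, 147/206)

This is a birth-death chain on three states, which satisfies detailed balance: π_1 · P_{12} = π_2 · P_{21} and π_2 · P_{23} = π_3 · P_{32}.
From π_1 · 7/10 = π_2 · 1/7: π_2/π_1 = (7/10)/(1/7) = 49/10.
From π_2 · 3/4 = π_3 · 1/4: π_3/π_2 = (3/4)/(1/4) = 3.
Take π_1 proportional to 1; then unnormalized π = (1, 49/10, 147/10). Normalize by dividing by the sum 103/5:
  π = (5/103, 49/206, 147/206).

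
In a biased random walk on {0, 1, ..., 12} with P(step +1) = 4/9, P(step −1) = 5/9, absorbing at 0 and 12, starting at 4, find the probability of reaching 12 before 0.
P(hit 12 before 0) = (1 − (5/4)^4) / (1 − (5/4)^12) = 65536/616161

Let u_k denote P(reach 12 before 0 | start at k). Boundary: u_0 = 0, u_12 = 1. Recurrence: u_k = 4/9·u_{k+1} + 5/9·u_{k-1} for 1 ≤ k ≤ 11. Try u_k = A + B·r^k with r = q/p = (5/9)/(4/9) = 5/4. Substitution satisfies the recurrence; boundary conditions give:
  u_k = (1 − r^k) / (1 − r^N) = (1 − (5/4)^4) / (1 − (5/4)^12) = 65536/616161.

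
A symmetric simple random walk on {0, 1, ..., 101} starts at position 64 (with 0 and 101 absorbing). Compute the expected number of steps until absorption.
E[τ | X_0 = 64] = 2368

Let v_k = E[τ | X_0 = k]. Boundary: v_0 = v_101 = 0. Recurrence: v_k = 1 + (v_{k-1} + v_{k+1})/2 for 1 ≤ k ≤ 100. The particular solution to v_k − (v_{k-1} + v_{k+1})/2 = 1 is v_k = −k^2. Adding homogeneous solution A + B k and matching boundaries gives v_k = k (101 − k). Substituting k = 64: v_64 = 64 · 37 = 2368.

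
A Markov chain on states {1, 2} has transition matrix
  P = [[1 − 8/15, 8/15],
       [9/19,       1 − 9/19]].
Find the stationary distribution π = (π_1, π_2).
π_1 = 135/287, π_2 = 152/287

Solve πP = π with π_1 + π_2 = 1. From πP = π: π_1 · (1 − 8/15) + π_2 · 9/19 = π_1 ⇒ π_2 · 9/19 = π_1 · 8/15 ⇒ π_2/π_1 = (8/15)/(9/19) = 152/135. Together with π_1 + π_2 = 1:
  π_1 = (9/19)/(8/15 + 9/19) = (9/19)/(287/285) = 135/287,
  π_2 = (8/15)/(8/15 + 9/19) = (8/15)/(287/285) = 152/287.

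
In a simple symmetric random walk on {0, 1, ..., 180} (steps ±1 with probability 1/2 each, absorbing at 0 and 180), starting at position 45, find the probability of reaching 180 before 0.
P(hit 180 before 0) = 45/180 = 1/4

Let u_k = P(hit 180 before 0 | start at k). Then u_0 = 0, u_180 = 1, and u_k = u_{k-1}/2 + u_{k+1}/2 for 1 ≤ k ≤ 179. This harmonic recurrence is solved by u_k = k/180, giving u_45 = 45/180 = 1/4.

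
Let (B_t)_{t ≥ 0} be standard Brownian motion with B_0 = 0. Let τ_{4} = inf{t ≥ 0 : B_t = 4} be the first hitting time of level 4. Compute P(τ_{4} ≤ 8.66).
P(τ_{4} ≤ 8.66) = 2(1 − Φ(4/√8.66)) = 2(1 − Φ(1.3593)) ≈ 0.1741

By the reflection principle for standard BM, P(τ_b ≤ t) = 2 · P(B_t ≥ b). Since B_t ~ N(0, t), P(B_t ≥ 4) = 1 − Φ(4/√t) = 1 − Φ(4/√8.66) = 1 − Φ(1.3593) ≈ 0.08703. Doubling: P(τ_{4} ≤ 8.66) ≈ 2 · 0.08703 = 0.17406 ≈ 0.1741.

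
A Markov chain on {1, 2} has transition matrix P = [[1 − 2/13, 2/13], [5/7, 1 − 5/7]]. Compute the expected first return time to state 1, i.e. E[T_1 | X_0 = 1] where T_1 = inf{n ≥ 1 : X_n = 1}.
E[T_1 | X_0 = 1] = 1/π_1 = 79/65

For an irreducible recurrent Markov chain with stationary distribution π, E[T_i | X_0 = i] = 1/π_i (Kac's formula). Here π_1 = (5/7)/(2/13 + 5/7) = (5/7)/(79/91) = 65/79, so E[T_1 | X_0 = 1] = 1/π_1 = (2/13 + 5/7)/(5/7) = (79/91)/(5/7) = 79/65.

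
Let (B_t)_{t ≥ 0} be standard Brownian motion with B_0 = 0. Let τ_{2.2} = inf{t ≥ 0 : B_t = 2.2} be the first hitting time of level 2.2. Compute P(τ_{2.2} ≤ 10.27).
P(τ_{2.2} ≤ 10.27) = 2(1 − Φ(2.2/√10.27)) = 2(1 − Φ(0.6865)) ≈ 0.4924

By the reflection principle for standard BM, P(τ_b ≤ t) = 2 · P(B_t ≥ b). Since B_t ~ N(0, t), P(B_t ≥ 2.2) = 1 − Φ(2.2/√t) = 1 − Φ(2.2/√10.27) = 1 − Φ(0.6865) ≈ 0.24620. Doubling: P(τ_{2.2} ≤ 10.27) ≈ 2 · 0.24620 = 0.49240 ≈ 0.4924.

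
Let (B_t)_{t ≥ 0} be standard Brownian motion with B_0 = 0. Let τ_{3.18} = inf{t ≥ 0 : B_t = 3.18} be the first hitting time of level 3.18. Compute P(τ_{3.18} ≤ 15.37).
P(τ_{3.18} ≤ 15.37) = 2(1 − Φ(3.18/√15.37)) = 2(1 − Φ(0.8111)) ≈ 0.4173

By the reflection principle for standard BM, P(τ_b ≤ t) = 2 · P(B_t ≥ b). Since B_t ~ N(0, t), P(B_t ≥ 3.18) = 1 − Φ(3.18/√t) = 1 − Φ(3.18/√15.37) = 1 − Φ(0.8111) ≈ 0.20865. Doubling: P(τ_{3.18} ≤ 15.37) ≈ 2 · 0.20865 = 0.41730 ≈ 0.4173.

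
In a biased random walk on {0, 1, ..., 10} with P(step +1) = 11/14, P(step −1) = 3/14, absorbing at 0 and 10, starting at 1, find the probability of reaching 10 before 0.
P(hit 10 before 0) = (1 − (3/11)^1) / (1 − (3/11)^10) = 2357947691/3242170694

Let u_k denote P(reach 10 before 0 | start at k). Boundary: u_0 = 0, u_10 = 1. Recurrence: u_k = 11/14·u_{k+1} + 3/14·u_{k-1} for 1 ≤ k ≤ 9. Try u_k = A + B·r^k with r = q/p = (3/14)/(11/14) = 3/11. Substitution satisfies the recurrence; boundary conditions give:
  u_k = (1 − r^k) / (1 − r^N) = (1 − (3/11)^1) / (1 − (3/11)^10) = 2357947691/3242170694.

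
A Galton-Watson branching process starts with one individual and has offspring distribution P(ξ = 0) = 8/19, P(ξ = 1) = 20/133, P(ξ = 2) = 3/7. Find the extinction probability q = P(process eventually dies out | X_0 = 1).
q = 56/57

The pgf is f(s) = 8/19 + 20/133·s + 3/7·s². The extinction probability q is the smallest fixed point of f in [0, 1]. Setting s = f(s):
  3/7·s² + (20/133 − 1)·s + 8/19 = 0
  3/7·s² − (8/19 + 3/7)·s + 8/19 = 0
which factors as (s − 1)·(3/7·s − 8/19) = 0, giving roots s = 1 and s = (8/19)/(3/7) = 56/57.
Mean offspring μ = 20/133 + 2·3/7 = 134/133 > 1 (supercritical), so q < 1. The extinction probability is the smaller root: q = (8/19)/(3/7) = 56/57.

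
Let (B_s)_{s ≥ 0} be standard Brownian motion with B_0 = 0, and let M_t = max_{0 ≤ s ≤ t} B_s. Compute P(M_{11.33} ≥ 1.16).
P(M_{11.33} ≥ 1.16) = 2·P(B_{11.33} ≥ 1.16) = 2(1 − Φ(1.16/√11.33)) ≈ 0.7304

By the reflection principle for Brownian motion, P(M_t ≥ a) = 2 · P(B_t ≥ a) for a ≥ 0. Since B_t ~ N(0, t), P(B_t ≥ 1.16) = 1 − Φ(1.16/√t) = 1 − Φ(1.16/√11.33) = 1 − Φ(0.3446). So
  P(M_{11.33} ≥ 1.16) = 2(1 − Φ(0.3446)) ≈ 0.7304.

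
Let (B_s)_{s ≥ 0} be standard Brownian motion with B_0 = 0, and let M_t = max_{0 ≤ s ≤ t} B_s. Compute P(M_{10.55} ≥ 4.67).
P(M_{10.55} ≥ 4.67) = 2·P(B_{10.55} ≥ 4.67) = 2(1 − Φ(4.67/√10.55)) ≈ 0.1505

By the reflection principle for Brownian motion, P(M_t ≥ a) = 2 · P(B_t ≥ a) for a ≥ 0. Since B_t ~ N(0, t), P(B_t ≥ 4.67) = 1 − Φ(4.67/√t) = 1 − Φ(4.67/√10.55) = 1 − Φ(1.4378). So
  P(M_{10.55} ≥ 4.67) = 2(1 − Φ(1.4378)) ≈ 0.1505.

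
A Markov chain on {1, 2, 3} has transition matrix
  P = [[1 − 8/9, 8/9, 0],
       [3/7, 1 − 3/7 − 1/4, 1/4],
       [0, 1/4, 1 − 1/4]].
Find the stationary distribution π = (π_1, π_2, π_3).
π = (27/139, 56/139, 56/139)

This is a birth-death chain on three states, which satisfies detailed balance: π_1 · P_{12} = π_2 · P_{21} and π_2 · P_{23} = π_3 · P_{32}.
From π_1 · 8/9 = π_2 · 3/7: π_2/π_1 = (8/9)/(3/7) = 56/27.
From π_2 · 1/4 = π_3 · 1/4: π_3/π_2 = (1/4)/(1/4) = 1.
Take π_1 proportional to 1; then unnormalized π = (1, 56/27, 56/27). Normalize by dividing by the sum 139/27:
  π = (27/139, 56/139, 56/139).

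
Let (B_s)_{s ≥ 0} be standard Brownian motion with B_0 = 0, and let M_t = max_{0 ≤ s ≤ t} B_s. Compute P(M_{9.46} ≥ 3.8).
P(M_{9.46} ≥ 3.8) = 2·P(B_{9.46} ≥ 3.8) = 2(1 − Φ(3.8/√9.46)) ≈ 0.2166

By the reflection principle for Brownian motion, P(M_t ≥ a) = 2 · P(B_t ≥ a) for a ≥ 0. Since B_t ~ N(0, t), P(B_t ≥ 3.8) = 1 − Φ(3.8/√t) = 1 − Φ(3.8/√9.46) = 1 − Φ(1.2355). So
  P(M_{9.46} ≥ 3.8) = 2(1 − Φ(1.2355)) ≈ 0.2166.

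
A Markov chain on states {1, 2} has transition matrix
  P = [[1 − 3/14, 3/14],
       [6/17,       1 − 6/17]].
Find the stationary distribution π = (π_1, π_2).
π_1 = 28/45, π_2 = 17/45

Solve πP = π with π_1 + π_2 = 1. From πP = π: π_1 · (1 − 3/14) + π_2 · 6/17 = π_1 ⇒ π_2 · 6/17 = π_1 · 3/14 ⇒ π_2/π_1 = (3/14)/(6/17) = 17/28. Together with π_1 + π_2 = 1:
  π_1 = (6/17)/(3/14 + 6/17) = (6/17)/(135/238) = 28/45,
  π_2 = (3/14)/(3/14 + 6/17) = (3/14)/(135/238) = 17/45.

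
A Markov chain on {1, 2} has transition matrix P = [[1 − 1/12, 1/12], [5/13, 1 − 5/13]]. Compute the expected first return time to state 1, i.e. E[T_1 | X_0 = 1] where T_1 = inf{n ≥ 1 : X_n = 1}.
E[T_1 | X_0 = 1] = 1/π_1 = 73/60

For an irreducible recurrent Markov chain with stationary distribution π, E[T_i | X_0 = i] = 1/π_i (Kac's formula). Here π_1 = (5/13)/(1/12 + 5/13) = (5/13)/(73/156) = 60/73, so E[T_1 | X_0 = 1] = 1/π_1 = (1/12 + 5/13)/(5/13) = (73/156)/(5/13) = 73/60.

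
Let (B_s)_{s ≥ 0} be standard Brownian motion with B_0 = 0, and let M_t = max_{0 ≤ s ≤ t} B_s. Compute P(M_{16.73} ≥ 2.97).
P(M_{16.73} ≥ 2.97) = 2·P(B_{16.73} ≥ 2.97) = 2(1 − Φ(2.97/√16.73)) ≈ 0.4678

By the reflection principle for Brownian motion, P(M_t ≥ a) = 2 · P(B_t ≥ a) for a ≥ 0. Since B_t ~ N(0, t), P(B_t ≥ 2.97) = 1 − Φ(2.97/√t) = 1 − Φ(2.97/√16.73) = 1 − Φ(0.7261). So
  P(M_{16.73} ≥ 2.97) = 2(1 − Φ(0.7261)) ≈ 0.4678.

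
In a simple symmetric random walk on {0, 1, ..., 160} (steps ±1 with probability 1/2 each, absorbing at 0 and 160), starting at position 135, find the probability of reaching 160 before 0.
P(hit 160 before 0) = 135/160 = 27/32

Let u_k = P(hit 160 before 0 | start at k). Then u_0 = 0, u_160 = 1, and u_k = u_{k-1}/2 + u_{k+1}/2 for 1 ≤ k ≤ 159. This harmonic recurrence is solved by u_k = k/160, giving u_135 = 135/160 = 27/32.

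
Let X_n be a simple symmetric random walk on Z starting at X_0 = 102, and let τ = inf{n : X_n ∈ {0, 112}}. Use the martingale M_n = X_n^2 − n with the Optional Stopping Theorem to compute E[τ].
E[τ] = 1020

M_n = X_n^2 − n is a martingale (since E[X_{n+1}^2 | F_n] = X_n^2 + 1). By OST (τ has finite mean in a bounded region), E[M_τ] = E[M_0] = X_0^2 − 0 = 102^2 = 10404. Also E[M_τ] = E[X_τ^2] − E[τ]. The walk exits at 0 or 112, with P(hit 112 first) = 102/112, so E[X_τ^2] = 112^2 · 102/112 + 0 = 11424. Thus E[τ] = E[X_τ^2] − E[M_τ] = 11424 − 10404 = 1020 = 102(112 − 102) = 1020.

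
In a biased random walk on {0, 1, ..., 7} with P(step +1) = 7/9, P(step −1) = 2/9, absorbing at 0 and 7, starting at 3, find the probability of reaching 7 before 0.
P(hit 7 before 0) = (1 − (2/7)^3) / (1 − (2/7)^7) = 160867/164683

Let u_k denote P(reach 7 before 0 | start at k). Boundary: u_0 = 0, u_7 = 1. Recurrence: u_k = 7/9·u_{k+1} + 2/9·u_{k-1} for 1 ≤ k ≤ 6. Try u_k = A + B·r^k with r = q/p = (2/9)/(7/9) = 2/7. Substitution satisfies the recurrence; boundary conditions give:
  u_k = (1 − r^k) / (1 − r^N) = (1 − (2/7)^3) / (1 − (2/7)^7) = 160867/164683.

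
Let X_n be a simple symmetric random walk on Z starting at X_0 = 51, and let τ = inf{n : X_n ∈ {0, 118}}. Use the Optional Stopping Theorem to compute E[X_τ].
E[X_τ] = 51

X_n is a martingale and τ is a bounded-mean stopping time (indeed τ is finite a.s. with bounded expectation since the walk is in a bounded region). By the OST, E[X_τ] = E[X_0] = 51. Equivalently: E[X_τ] = 118 · P(hit 118 first) + 0 · P(hit 0 first) = 118 · (51/118) = 51.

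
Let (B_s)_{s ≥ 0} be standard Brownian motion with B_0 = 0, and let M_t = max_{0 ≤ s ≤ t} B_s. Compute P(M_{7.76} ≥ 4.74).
P(M_{7.76} ≥ 4.74) = 2·P(B_{7.76} ≥ 4.74) = 2(1 − Φ(4.74/√7.76)) ≈ 0.0888

By the reflection principle for Brownian motion, P(M_t ≥ a) = 2 · P(B_t ≥ a) for a ≥ 0. Since B_t ~ N(0, t), P(B_t ≥ 4.74) = 1 − Φ(4.74/√t) = 1 − Φ(4.74/√7.76) = 1 − Φ(1.7016). So
  P(M_{7.76} ≥ 4.74) = 2(1 − Φ(1.7016)) ≈ 0.0888.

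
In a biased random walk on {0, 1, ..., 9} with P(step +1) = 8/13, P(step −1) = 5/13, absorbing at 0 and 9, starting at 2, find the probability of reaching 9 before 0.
P(hit 9 before 0) = (1 − (5/8)^2) / (1 − (5/8)^9) = 27262976/44088201

Let u_k denote P(reach 9 before 0 | start at k). Boundary: u_0 = 0, u_9 = 1. Recurrence: u_k = 8/13·u_{k+1} + 5/13·u_{k-1} for 1 ≤ k ≤ 8. Try u_k = A + B·r^k with r = q/p = (5/13)/(8/13) = 5/8. Substitution satisfies the recurrence; boundary conditions give:
  u_k = (1 − r^k) / (1 − r^N) = (1 − (5/8)^2) / (1 − (5/8)^9) = 27262976/44088201.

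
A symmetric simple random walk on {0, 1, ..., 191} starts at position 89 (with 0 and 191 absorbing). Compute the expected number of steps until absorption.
E[τ | X_0 = 89] = 9078

Let v_k = E[τ | X_0 = k]. Boundary: v_0 = v_191 = 0. Recurrence: v_k = 1 + (v_{k-1} + v_{k+1})/2 for 1 ≤ k ≤ 190. The particular solution to v_k − (v_{k-1} + v_{k+1})/2 = 1 is v_k = −k^2. Adding homogeneous solution A + B k and matching boundaries gives v_k = k (191 − k). Substituting k = 89: v_89 = 89 · 102 = 9078.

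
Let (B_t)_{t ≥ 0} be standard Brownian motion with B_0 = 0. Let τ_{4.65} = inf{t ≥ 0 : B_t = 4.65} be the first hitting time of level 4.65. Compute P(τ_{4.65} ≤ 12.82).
P(τ_{4.65} ≤ 12.82) = 2(1 − Φ(4.65/√12.82)) = 2(1 − Φ(1.2987)) ≈ 0.1940

By the reflection principle for standard BM, P(τ_b ≤ t) = 2 · P(B_t ≥ b). Since B_t ~ N(0, t), P(B_t ≥ 4.65) = 1 − Φ(4.65/√t) = 1 − Φ(4.65/√12.82) = 1 − Φ(1.2987) ≈ 0.09702. Doubling: P(τ_{4.65} ≤ 12.82) ≈ 2 · 0.09702 = 0.19404 ≈ 0.1940.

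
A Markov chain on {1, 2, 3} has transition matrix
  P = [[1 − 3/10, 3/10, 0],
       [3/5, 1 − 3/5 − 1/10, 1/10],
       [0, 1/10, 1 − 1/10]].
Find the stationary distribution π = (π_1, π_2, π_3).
π = (1/2, 1/4, 1/4)

This is a birth-death chain on three states, which satisfies detailed balance: π_1 · P_{12} = π_2 · P_{21} and π_2 · P_{23} = π_3 · P_{32}.
From π_1 · 3/10 = π_2 · 3/5: π_2/π_1 = (3/10)/(3/5) = 1/2.
From π_2 · 1/10 = π_3 · 1/10: π_3/π_2 = (1/10)/(1/10) = 1.
Take π_1 proportional to 1; then unnormalized π = (1, 1/2, 1/2). Normalize by dividing by the sum 2:
  π = (1/2, 1/4, 1/4).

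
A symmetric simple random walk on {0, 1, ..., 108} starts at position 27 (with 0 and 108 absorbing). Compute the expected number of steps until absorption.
E[τ | X_0 = 27] = 2187

Let v_k = E[τ | X_0 = k]. Boundary: v_0 = v_108 = 0. Recurrence: v_k = 1 + (v_{k-1} + v_{k+1})/2 for 1 ≤ k ≤ 107. The particular solution to v_k − (v_{k-1} + v_{k+1})/2 = 1 is v_k = −k^2. Adding homogeneous solution A + B k and matching boundaries gives v_k = k (108 − k). Substituting k = 27: v_27 = 27 · 81 = 2187.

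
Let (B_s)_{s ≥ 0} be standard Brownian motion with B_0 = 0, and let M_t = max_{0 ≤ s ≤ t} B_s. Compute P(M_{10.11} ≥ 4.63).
P(M_{10.11} ≥ 4.63) = 2·P(B_{10.11} ≥ 4.63) = 2(1 − Φ(4.63/√10.11)) ≈ 0.1454

By the reflection principle for Brownian motion, P(M_t ≥ a) = 2 · P(B_t ≥ a) for a ≥ 0. Since B_t ~ N(0, t), P(B_t ≥ 4.63) = 1 − Φ(4.63/√t) = 1 − Φ(4.63/√10.11) = 1 − Φ(1.4561). So
  P(M_{10.11} ≥ 4.63) = 2(1 − Φ(1.4561)) ≈ 0.1454.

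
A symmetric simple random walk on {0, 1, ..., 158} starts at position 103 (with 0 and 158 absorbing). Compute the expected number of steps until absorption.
E[τ | X_0 = 103] = 5665

Let v_k = E[τ | X_0 = k]. Boundary: v_0 = v_158 = 0. Recurrence: v_k = 1 + (v_{k-1} + v_{k+1})/2 for 1 ≤ k ≤ 157. The particular solution to v_k − (v_{k-1} + v_{k+1})/2 = 1 is v_k = −k^2. Adding homogeneous solution A + B k and matching boundaries gives v_k = k (158 − k). Substituting k = 103: v_103 = 103 · 55 = 5665.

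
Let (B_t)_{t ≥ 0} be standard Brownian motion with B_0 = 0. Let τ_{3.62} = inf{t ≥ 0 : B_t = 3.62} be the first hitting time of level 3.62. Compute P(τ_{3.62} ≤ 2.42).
P(τ_{3.62} ≤ 2.42) = 2(1 − Φ(3.62/√2.42)) = 2(1 − Φ(2.3270)) ≈ 0.0200

By the reflection principle for standard BM, P(τ_b ≤ t) = 2 · P(B_t ≥ b). Since B_t ~ N(0, t), P(B_t ≥ 3.62) = 1 − Φ(3.62/√t) = 1 − Φ(3.62/√2.42) = 1 − Φ(2.3270) ≈ 0.00998. Doubling: P(τ_{3.62} ≤ 2.42) ≈ 2 · 0.00998 = 0.01996 ≈ 0.0200.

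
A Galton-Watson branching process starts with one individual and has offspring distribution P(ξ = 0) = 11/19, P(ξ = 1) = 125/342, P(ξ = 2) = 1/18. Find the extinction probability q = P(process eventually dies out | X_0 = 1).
q = 1

Mean offspring μ = 0·11/19 + 1·125/342 + 2·1/18 = 163/342 ≤ 1. For μ ≤ 1 with offspring not concentrated at 1, the Galton-Watson process goes extinct almost surely, so q = 1.
(Algebraic check: The pgf is f(s) = 11/19 + 125/342·s + 1/18·s². The extinction probability q is the smallest fixed point of f in [0, 1]. Setting s = f(s):
  1/18·s² + (125/342 − 1)·s + 11/19 = 0
  1/18·s² − (11/19 + 1/18)·s + 11/19 = 0
which factors as (s − 1)·(1/18·s − 11/19) = 0, giving roots s = 1 and s = (11/19)/(1/18) = 198/19. Since 198/19 ≥ 1, the smallest root in [0, 1] is s = 1.)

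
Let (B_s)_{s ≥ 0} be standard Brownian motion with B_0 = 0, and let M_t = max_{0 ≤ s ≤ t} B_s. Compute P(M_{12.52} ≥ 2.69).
P(M_{12.52} ≥ 2.69) = 2·P(B_{12.52} ≥ 2.69) = 2(1 − Φ(2.69/√12.52)) ≈ 0.4471

By the reflection principle for Brownian motion, P(M_t ≥ a) = 2 · P(B_t ≥ a) for a ≥ 0. Since B_t ~ N(0, t), P(B_t ≥ 2.69) = 1 − Φ(2.69/√t) = 1 − Φ(2.69/√12.52) = 1 − Φ(0.7602). So
  P(M_{12.52} ≥ 2.69) = 2(1 − Φ(0.7602)) ≈ 0.4471.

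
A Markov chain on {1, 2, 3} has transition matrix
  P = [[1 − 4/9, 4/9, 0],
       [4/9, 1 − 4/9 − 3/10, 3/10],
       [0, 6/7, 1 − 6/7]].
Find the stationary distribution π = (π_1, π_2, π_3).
π = (20/47, 20/47, 7/47)

This is a birth-death chain on three states, which satisfies detailed balance: π_1 · P_{12} = π_2 · P_{21} and π_2 · P_{23} = π_3 · P_{32}.
From π_1 · 4/9 = π_2 · 4/9: π_2/π_1 = (4/9)/(4/9) = 1.
From π_2 · 3/10 = π_3 · 6/7: π_3/π_2 = (3/10)/(6/7) = 7/20.
Take π_1 proportional to 1; then unnormalized π = (1, 1, 7/20). Normalize by dividing by the sum 47/20:
  π = (20/47, 20/47, 7/47).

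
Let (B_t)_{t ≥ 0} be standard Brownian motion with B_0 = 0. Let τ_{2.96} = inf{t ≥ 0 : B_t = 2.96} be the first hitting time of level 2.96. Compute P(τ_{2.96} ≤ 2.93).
P(τ_{2.96} ≤ 2.93) = 2(1 − Φ(2.96/√2.93)) = 2(1 − Φ(1.7293)) ≈ 0.0838

By the reflection principle for standard BM, P(τ_b ≤ t) = 2 · P(B_t ≥ b). Since B_t ~ N(0, t), P(B_t ≥ 2.96) = 1 − Φ(2.96/√t) = 1 − Φ(2.96/√2.93) = 1 − Φ(1.7293) ≈ 0.04188. Doubling: P(τ_{2.96} ≤ 2.93) ≈ 2 · 0.04188 = 0.08376 ≈ 0.0838.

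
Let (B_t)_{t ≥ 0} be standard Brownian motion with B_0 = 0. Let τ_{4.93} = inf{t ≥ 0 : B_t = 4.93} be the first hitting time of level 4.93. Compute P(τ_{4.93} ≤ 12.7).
P(τ_{4.93} ≤ 12.7) = 2(1 − Φ(4.93/√12.7)) = 2(1 − Φ(1.3834)) ≈ 0.1665

By the reflection principle for standard BM, P(τ_b ≤ t) = 2 · P(B_t ≥ b). Since B_t ~ N(0, t), P(B_t ≥ 4.93) = 1 − Φ(4.93/√t) = 1 − Φ(4.93/√12.7) = 1 − Φ(1.3834) ≈ 0.08327. Doubling: P(τ_{4.93} ≤ 12.7) ≈ 2 · 0.08327 = 0.16654 ≈ 0.1665.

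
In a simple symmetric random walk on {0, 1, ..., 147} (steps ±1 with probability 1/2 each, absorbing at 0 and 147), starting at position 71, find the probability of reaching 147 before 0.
P(hit 147 before 0) = 71/147

Let u_k = P(hit 147 before 0 | start at k). Then u_0 = 0, u_147 = 1, and u_k = u_{k-1}/2 + u_{k+1}/2 for 1 ≤ k ≤ 146. This harmonic recurrence is solved by u_k = k/147, giving u_71 = 71/147.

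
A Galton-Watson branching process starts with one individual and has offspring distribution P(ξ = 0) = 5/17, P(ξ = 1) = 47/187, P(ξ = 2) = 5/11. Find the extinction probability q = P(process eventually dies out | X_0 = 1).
q = 11/17

The pgf is f(s) = 5/17 + 47/187·s + 5/11·s². The extinction probability q is the smallest fixed point of f in [0, 1]. Setting s = f(s):
  5/11·s² + (47/187 − 1)·s + 5/17 = 0
  5/11·s² − (5/17 + 5/11)·s + 5/17 = 0
which factors as (s − 1)·(5/11·s − 5/17) = 0, giving roots s = 1 and s = (5/17)/(5/11) = 11/17.
Mean offspring μ = 47/187 + 2·5/11 = 217/187 > 1 (supercritical), so q < 1. The extinction probability is the smaller root: q = (5/17)/(5/11) = 11/17.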